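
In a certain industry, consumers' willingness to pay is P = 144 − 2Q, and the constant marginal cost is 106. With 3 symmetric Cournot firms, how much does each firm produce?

With 3 symmetric Cournot firms, each firm's FOC gives 144 − 8q = 106, so q = 4.75, Q = 3·4.75 = 14.25, and P = 115.5.

q_i = 4.75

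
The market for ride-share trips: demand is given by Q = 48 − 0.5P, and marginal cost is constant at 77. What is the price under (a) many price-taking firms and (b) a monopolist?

Competition: P = 77; Monopoly: P = 86.5

Inverting demand: P = 96 − 2Q.
Under competition P = MC = 77, so Q = (96 − 77)/2 = 9.5.
The monopolist equates marginal revenue to marginal cost: 96 − 4Q = 77, so Q = 4.75. From demand, P = 86.5.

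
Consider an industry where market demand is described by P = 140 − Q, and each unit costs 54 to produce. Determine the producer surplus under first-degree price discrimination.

PS = 3698

A perfectly discriminating monopolist sells every unit with P(Q) ≥ MC(Q), so output equals the competitive quantity Q = 86. Each buyer pays their reservation price, so CS = 0 and the firm captures all surplus.
PS = ½·(140 − 54)·86 = 3698.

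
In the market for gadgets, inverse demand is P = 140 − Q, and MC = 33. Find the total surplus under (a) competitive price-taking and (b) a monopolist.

Competition: TS = 5724.5; Monopoly: TS = 4293.375

Perfect competition: P = MC = 33, so 140 − Q = 33 and Q = 107.
CS = ½·(140 − 33)·107 = 5724.5; PS = (33 − 33)·107 = 0; TS = 5724.5.
Monopoly sets MR = MC: 140 − 2Q = 33 ⇒ Q = 53.5, P = 140 − 53.5 = 86.5.
CS = ½·(140 − 86.5)·53.5 = 1431.125; PS = (86.5 − 33)·53.5 = 2862.25; TS = 4293.375.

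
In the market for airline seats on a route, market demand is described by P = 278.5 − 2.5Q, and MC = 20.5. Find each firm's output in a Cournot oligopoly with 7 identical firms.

q_i = 12.9

In a 7-firm Cournot equilibrium, symmetry and the first-order condition give q = (278.5 − 20.5)/(20) = 12.9. So Q = 90.3 and P = 52.75.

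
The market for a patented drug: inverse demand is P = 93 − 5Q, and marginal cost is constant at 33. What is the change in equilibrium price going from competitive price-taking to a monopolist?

Equilibrium price rises by 30

Competitive firms price at marginal cost: P = 33, giving Q = 12.
Monopoly sets MR = MC: 93 − 10Q = 33 ⇒ Q = 6, P = 93 − 5·6 = 63.
Change in equilibrium price: 63 − 33 = 30.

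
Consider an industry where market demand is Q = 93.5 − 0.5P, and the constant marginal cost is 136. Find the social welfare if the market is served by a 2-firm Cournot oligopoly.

Inverting demand: P = 187 − 2Q.
In a 2-firm Cournot equilibrium, symmetry and the first-order condition give q = (187 − 136)/(6) = 8.5. So Q = 17 and P = 153.
CS = ½·(187 − 153)·17 = 289; PS = (153 − 136)·17 = 289; TS = 578.

TS = 578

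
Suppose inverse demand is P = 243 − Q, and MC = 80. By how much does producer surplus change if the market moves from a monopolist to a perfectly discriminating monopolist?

PS rises by 6642.25

Monopoly sets MR = MC: 243 − 2Q = 80 ⇒ Q = 81.5, P = 243 − 81.5 = 161.5.
PS = (161.5 − 80)·81.5 = 6642.25.
With perfect price discrimination, output is the efficient level Q = 163 (where demand meets MC), but every buyer pays their willingness to pay: CS = 0 and PS = total surplus.
PS = ½·(243 − 80)·163 = 13284.5.
Change in producer surplus: 13284.5 − 6642.25 = 6642.25.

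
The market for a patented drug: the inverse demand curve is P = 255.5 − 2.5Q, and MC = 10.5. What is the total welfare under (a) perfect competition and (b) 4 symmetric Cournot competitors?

Competitive firms price at marginal cost: P = 10.5, giving Q = 98.
CS = ½·(255.5 − 10.5)·98 = 12005; PS = (10.5 − 10.5)·98 = 0; TS = 12005.
Cournot with 4 identical firms: the symmetric best-response condition is 255.5 − 12.5q = 10.5. Each firm produces q = 19.6, total output Q = 78.4, price P = 59.5.
CS = ½·(255.5 − 59.5)·78.4 = 7683.2; PS = (59.5 − 10.5)·78.4 = 3841.6; TS = 11524.8.

Competition: TS = 12005; Cournot: TS = 11524.8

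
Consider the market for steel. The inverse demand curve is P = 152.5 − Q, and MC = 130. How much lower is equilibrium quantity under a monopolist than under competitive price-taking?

Q falls by 11.25

Under competition P = MC = 130, so Q = (152.5 − 130)/1 = 22.5.
Monopoly sets MR = MC: 152.5 − 2Q = 130 ⇒ Q = 11.25, P = 152.5 − 11.25 = 141.25.
Change in equilibrium quantity: 11.25 − 22.5 = −11.25.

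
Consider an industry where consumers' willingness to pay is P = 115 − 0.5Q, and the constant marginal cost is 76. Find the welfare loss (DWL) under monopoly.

Competitive firms price at marginal cost: P = 76, giving Q = 78.
A monopolist chooses Q where MR = MC. MR = 115 − Q; setting this equal to 76 gives Q = 39 and P = 95.5.
DWL is the triangle between Q = 39 and Q = 78: ½·(78 − 39)·(95.5 − 76) = 380.25.

DWL = 380.25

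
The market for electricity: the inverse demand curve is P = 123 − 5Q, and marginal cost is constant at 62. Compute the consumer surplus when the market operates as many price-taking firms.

Perfect competition: P = MC = 62, so 123 − 5Q = 62 and Q = 12.2.
CS = ½·(123 − 62)·12.2 = 372.1.

CS = 372.1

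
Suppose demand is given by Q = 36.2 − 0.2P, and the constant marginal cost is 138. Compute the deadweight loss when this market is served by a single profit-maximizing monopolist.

Inverting demand: P = 181 − 5Q.
Perfect competition: P = MC = 138, so 181 − 5Q = 138 and Q = 8.6.
A monopolist chooses Q where MR = MC. MR = 181 − 10Q; setting this equal to 138 gives Q = 4.3 and P = 159.5.
DWL is the triangle between Q = 4.3 and Q = 8.6: ½·(8.6 − 4.3)·(159.5 − 138) = 46.225.

DWL = 46.225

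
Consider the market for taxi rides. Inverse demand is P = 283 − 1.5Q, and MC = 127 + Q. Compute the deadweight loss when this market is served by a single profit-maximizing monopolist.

Competitive equilibrium sets price equal to marginal cost: 283 − 1.5Q = 127 + Q, so Q = 62.4 and P = 189.4.
A monopolist chooses Q where MR = MC. MR = 283 − 3Q; setting this equal to 127 + Q gives Q = 39 and P = 224.5.
CS = ½·(283 − 189.4)·62.4 = 2920.32; PS = (189.4·62.4 − 127·62.4 − ½·1·62.4²) = 1946.88; TS = 4867.2.
CS = ½·(283 − 224.5)·39 = 1140.75; PS = (224.5·39 − 127·39 − ½·1·39²) = 3042; TS = 4182.75.
DWL = 4867.2 − 4182.75 = 684.45.

DWL = 684.45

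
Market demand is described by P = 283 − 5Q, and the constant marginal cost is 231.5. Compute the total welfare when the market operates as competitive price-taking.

TS = 265.225

Under competition P = MC = 231.5, so Q = (283 − 231.5)/5 = 10.3.
CS = ½·(283 − 231.5)·10.3 = 265.225; PS = (231.5 − 231.5)·10.3 = 0; TS = 265.225.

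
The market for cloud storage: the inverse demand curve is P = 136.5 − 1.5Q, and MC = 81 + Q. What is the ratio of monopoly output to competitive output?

Q_m/Q_c = 0.625

A monopolist chooses Q where MR = MC. MR = 136.5 − 3Q; setting this equal to 81 + Q gives Q = 13.875 and P = 1851/16.
Under competition P = MC: 136.5 − 1.5Q = 81 + Q ⇒ Q = 22.2, P = 103.2.
Ratio Q_m/Q_c = 13.875/22.2 = 0.625.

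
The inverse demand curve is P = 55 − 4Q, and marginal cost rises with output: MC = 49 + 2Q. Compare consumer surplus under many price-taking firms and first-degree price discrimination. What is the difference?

Competitive equilibrium sets price equal to marginal cost: 55 − 4Q = 49 + 2Q, so Q = 1 and P = 51.
CS = ½·(55 − 51)·1 = 2.
With perfect price discrimination, output is the efficient level Q = 1 (where demand meets MC), but every buyer pays their willingness to pay: CS = 0 and PS = total surplus.
CS = 0.
Change in consumer surplus: 0 − 2 = −2.

Consumer surplus falls by 2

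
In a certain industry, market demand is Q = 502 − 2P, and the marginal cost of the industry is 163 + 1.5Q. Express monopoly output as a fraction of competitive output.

Inverting demand: P = 251 − 0.5Q.
The monopolist equates marginal revenue to marginal cost: 251 − Q = 163 + 1.5Q, so Q = 35.2. From demand, P = 233.4.
Under competition P = MC: 251 − 0.5Q = 163 + 1.5Q ⇒ Q = 44, P = 229.
Ratio Q_m/Q_c = 35.2/44 = 0.8.

Q_m/Q_c = 0.8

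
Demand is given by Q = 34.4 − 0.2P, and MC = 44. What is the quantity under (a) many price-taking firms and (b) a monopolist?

Inverting demand: P = 172 − 5Q.
Perfect competition: P = MC = 44, so 172 − 5Q = 44 and Q = 25.6.
The monopolist equates marginal revenue to marginal cost: 172 − 10Q = 44, so Q = 12.8. From demand, P = 108.

Competition: Q = 25.6; Monopoly: Q = 12.8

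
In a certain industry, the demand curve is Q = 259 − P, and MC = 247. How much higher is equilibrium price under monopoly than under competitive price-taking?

Inverting demand: P = 259 − Q.
Perfect competition: P = MC = 247, so 259 − Q = 247 and Q = 12.
The monopolist equates marginal revenue to marginal cost: 259 − 2Q = 247, so Q = 6. From demand, P = 253.
Change in equilibrium price: 253 − 247 = 6.

P rises by 6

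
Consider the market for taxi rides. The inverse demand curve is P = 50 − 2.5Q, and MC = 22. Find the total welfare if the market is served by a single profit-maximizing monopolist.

The monopolist equates marginal revenue to marginal cost: 50 − 5Q = 22, so Q = 5.6. From demand, P = 36.
CS = ½·(50 − 36)·5.6 = 39.2; PS = (36 − 22)·5.6 = 78.4; TS = 117.6.

TS = 117.6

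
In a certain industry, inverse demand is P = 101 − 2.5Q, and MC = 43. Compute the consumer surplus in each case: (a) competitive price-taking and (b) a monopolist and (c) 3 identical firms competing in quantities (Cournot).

Perfect competition: P = MC = 43, so 101 − 2.5Q = 43 and Q = 23.2.
CS = ½·(101 − 43)·23.2 = 672.8.
The monopolist equates marginal revenue to marginal cost: 101 − 5Q = 43, so Q = 11.6. From demand, P = 72.
CS = ½·(101 − 72)·11.6 = 168.2.
With 3 symmetric Cournot firms, each firm's FOC gives 101 − 10q = 43, so q = 5.8, Q = 3·5.8 = 17.4, and P = 57.5.
CS = ½·(101 − 57.5)·17.4 = 378.45.

Competition: CS = 672.8; Monopoly: CS = 168.2; Cournot: CS = 378.45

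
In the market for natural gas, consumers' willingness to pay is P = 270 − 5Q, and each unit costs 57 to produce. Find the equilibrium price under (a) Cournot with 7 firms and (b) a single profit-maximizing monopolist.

Cournot: P = 83.625; Monopoly: P = 163.5

With 7 symmetric Cournot firms, each firm's FOC gives 270 − 40q = 57, so q = 5.325, Q = 7·5.325 = 37.275, and P = 83.625.
A monopolist chooses Q where MR = MC. MR = 270 − 10Q; setting this equal to 57 gives Q = 21.3 and P = 163.5.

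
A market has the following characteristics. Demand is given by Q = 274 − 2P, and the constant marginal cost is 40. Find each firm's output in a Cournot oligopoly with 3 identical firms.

Inverting demand: P = 137 − 0.5Q.
In a 3-firm Cournot equilibrium, symmetry and the first-order condition give q = (137 − 40)/(2) = 48.5. So Q = 145.5 and P = 64.25.

q_i = 48.5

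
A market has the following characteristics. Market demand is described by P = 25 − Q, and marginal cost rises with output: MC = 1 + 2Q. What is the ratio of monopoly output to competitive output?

Q_m/Q_c = 0.75

The monopolist equates marginal revenue to marginal cost: 25 − 2Q = 1 + 2Q, so Q = 6. From demand, P = 19.
Under competition P = MC: 25 − Q = 1 + 2Q ⇒ Q = 8, P = 17.
Ratio Q_m/Q_c = 6/8 = 0.75.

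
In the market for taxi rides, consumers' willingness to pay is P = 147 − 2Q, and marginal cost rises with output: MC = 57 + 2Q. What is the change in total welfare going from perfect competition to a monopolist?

Under competition P = MC: 147 − 2Q = 57 + 2Q ⇒ Q = 22.5, P = 102.
CS = ½·(147 − 102)·22.5 = 506.25; PS = (102·22.5 − 57·22.5 − ½·2·22.5²) = 506.25; TS = 1012.5.
Monopoly sets MR = MC: 147 − 4Q = 57 + 2Q ⇒ Q = 15, P = 147 − 2·15 = 117.
CS = ½·(147 − 117)·15 = 225; PS = (117·15 − 57·15 − ½·2·15²) = 675; TS = 900.
Change in total welfare: 900 − 1012.5 = −112.5.

TS falls by 112.5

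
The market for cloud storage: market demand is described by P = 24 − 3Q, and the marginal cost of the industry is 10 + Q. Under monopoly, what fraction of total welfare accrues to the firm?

PS/TS = 0.7

The monopolist equates marginal revenue to marginal cost: 24 − 6Q = 10 + Q, so Q = 2. From demand, P = 18.
CS = ½·(24 − 18)·2 = 6.
PS = P·Q − VC(Q) = 18·2 − (10·2 + ½·1·2²) = 14.
Share captured = PS/TS = 14/20 = 0.7.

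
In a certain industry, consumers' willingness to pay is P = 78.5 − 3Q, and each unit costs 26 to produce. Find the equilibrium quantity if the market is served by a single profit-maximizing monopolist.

Q = 8.75

A monopolist chooses Q where MR = MC. MR = 78.5 − 6Q; setting this equal to 26 gives Q = 8.75 and P = 52.25.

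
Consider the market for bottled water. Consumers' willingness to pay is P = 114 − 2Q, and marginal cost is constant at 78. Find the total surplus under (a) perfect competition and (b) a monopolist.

Under competition P = MC = 78, so Q = (114 − 78)/2 = 18.
CS = ½·(114 − 78)·18 = 324; PS = (78 − 78)·18 = 0; TS = 324.
A monopolist chooses Q where MR = MC. MR = 114 − 4Q; setting this equal to 78 gives Q = 9 and P = 96.
CS = ½·(114 − 96)·9 = 81; PS = (96 − 78)·9 = 162; TS = 243.

Competition: TS = 324; Monopoly: TS = 243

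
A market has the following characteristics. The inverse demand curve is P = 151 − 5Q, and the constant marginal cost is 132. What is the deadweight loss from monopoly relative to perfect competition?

DWL = 9.025

Competitive firms price at marginal cost: P = 132, giving Q = 3.8.
Monopoly sets MR = MC: 151 − 10Q = 132 ⇒ Q = 1.9, P = 151 − 5·1.9 = 141.5.
DWL is the triangle between Q = 1.9 and Q = 3.8: ½·(3.8 − 1.9)·(141.5 − 132) = 9.025.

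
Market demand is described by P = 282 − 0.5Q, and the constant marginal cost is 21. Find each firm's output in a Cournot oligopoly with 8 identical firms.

q_i = 58

Cournot with 8 identical firms: the symmetric best-response condition is 282 − 4.5q = 21. Each firm produces q = 58, total output Q = 464, price P = 50.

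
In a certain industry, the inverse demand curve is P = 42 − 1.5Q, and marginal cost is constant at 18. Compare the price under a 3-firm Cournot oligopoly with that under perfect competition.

In a 3-firm Cournot equilibrium, symmetry and the first-order condition give q = (42 − 18)/(6) = 4. So Q = 12 and P = 24.
Under competition P = MC = 18, so Q = (42 − 18)/1.5 = 16.

Cournot: P = 24; Competition: P = 18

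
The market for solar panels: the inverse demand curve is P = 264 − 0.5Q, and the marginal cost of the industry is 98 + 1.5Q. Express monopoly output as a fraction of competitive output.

Q_m/Q_c = 0.8

Monopoly sets MR = MC: 264 − Q = 98 + 1.5Q ⇒ Q = 66.4, P = 264 − 0.5·66.4 = 230.8.
Competitive equilibrium sets price equal to marginal cost: 264 − 0.5Q = 98 + 1.5Q, so Q = 83 and P = 222.5.
Ratio Q_m/Q_c = 66.4/83 = 0.8.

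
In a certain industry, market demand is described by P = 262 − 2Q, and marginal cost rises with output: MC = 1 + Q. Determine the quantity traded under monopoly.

Q = 52.2

Monopoly sets MR = MC: 262 − 4Q = 1 + Q ⇒ Q = 52.2, P = 262 − 2·52.2 = 157.6.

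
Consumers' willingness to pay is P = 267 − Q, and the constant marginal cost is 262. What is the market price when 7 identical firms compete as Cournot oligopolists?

P = 262.625

In a 7-firm Cournot equilibrium, symmetry and the first-order condition give q = (267 − 262)/(8) = 0.625. So Q = 4.375 and P = 262.625.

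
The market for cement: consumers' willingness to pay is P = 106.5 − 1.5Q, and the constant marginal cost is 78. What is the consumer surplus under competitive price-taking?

Competitive firms price at marginal cost: P = 78, giving Q = 19.
CS = ½·(106.5 − 78)·19 = 270.75.

CS = 270.75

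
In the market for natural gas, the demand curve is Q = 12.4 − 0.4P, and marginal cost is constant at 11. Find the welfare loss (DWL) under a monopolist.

DWL = 20

Inverting demand: P = 31 − 2.5Q.
Perfect competition: P = MC = 11, so 31 − 2.5Q = 11 and Q = 8.
The monopolist equates marginal revenue to marginal cost: 31 − 5Q = 11, so Q = 4. From demand, P = 21.
DWL is the triangle between Q = 4 and Q = 8: ½·(8 − 4)·(21 − 11) = 20.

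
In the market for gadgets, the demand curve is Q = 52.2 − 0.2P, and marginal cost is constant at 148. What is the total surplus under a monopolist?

TS = 957.675

Inverting demand: P = 261 − 5Q.
Monopoly sets MR = MC: 261 − 10Q = 148 ⇒ Q = 11.3, P = 261 − 5·11.3 = 204.5.
CS = ½·(261 − 204.5)·11.3 = 319.225; PS = (204.5 − 148)·11.3 = 638.45; TS = 957.675.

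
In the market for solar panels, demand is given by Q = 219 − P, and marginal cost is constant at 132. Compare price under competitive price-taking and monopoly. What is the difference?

Inverting demand: P = 219 − Q.
Under competition P = MC = 132, so Q = (219 − 132)/1 = 87.
The monopolist equates marginal revenue to marginal cost: 219 − 2Q = 132, so Q = 43.5. From demand, P = 175.5.
Change in price: 175.5 − 132 = 43.5.

P rises by 43.5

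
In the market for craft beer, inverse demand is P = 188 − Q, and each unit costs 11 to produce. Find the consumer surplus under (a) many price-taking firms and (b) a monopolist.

Competition: CS = 15664.5; Monopoly: CS = 3916.125

Under competition P = MC = 11, so Q = (188 − 11)/1 = 177.
CS = ½·(188 − 11)·177 = 15664.5.
The monopolist equates marginal revenue to marginal cost: 188 − 2Q = 11, so Q = 88.5. From demand, P = 99.5.
CS = ½·(188 − 99.5)·88.5 = 3916.125.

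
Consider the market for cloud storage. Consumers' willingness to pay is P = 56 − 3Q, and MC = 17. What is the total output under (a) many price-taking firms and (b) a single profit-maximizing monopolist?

Competition: Q = 13; Monopoly: Q = 6.5

Under competition P = MC = 17, so Q = (56 − 17)/3 = 13.
The monopolist equates marginal revenue to marginal cost: 56 − 6Q = 17, so Q = 6.5. From demand, P = 36.5.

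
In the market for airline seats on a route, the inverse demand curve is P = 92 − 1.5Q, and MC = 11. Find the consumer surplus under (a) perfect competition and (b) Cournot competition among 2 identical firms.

Competition: CS = 2187; Cournot: CS = 972

Competitive firms price at marginal cost: P = 11, giving Q = 54.
CS = ½·(92 − 11)·54 = 2187.
In a 2-firm Cournot equilibrium, symmetry and the first-order condition give q = (92 − 11)/(4.5) = 18. So Q = 36 and P = 38.
CS = ½·(92 − 38)·36 = 972.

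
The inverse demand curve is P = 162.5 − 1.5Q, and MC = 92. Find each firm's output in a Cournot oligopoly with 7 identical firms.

With 7 symmetric Cournot firms, each firm's FOC gives 162.5 − 12q = 92, so q = 5.875, Q = 7·5.875 = 41.125, and P = 1613/16.

q_i = 5.875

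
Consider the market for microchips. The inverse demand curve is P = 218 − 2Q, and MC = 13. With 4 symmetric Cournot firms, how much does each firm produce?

In a 4-firm Cournot equilibrium, symmetry and the first-order condition give q = (218 − 13)/(10) = 20.5. So Q = 82 and P = 54.

q_i = 20.5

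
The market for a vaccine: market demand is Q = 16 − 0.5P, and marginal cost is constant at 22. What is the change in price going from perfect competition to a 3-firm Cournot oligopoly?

Price rises by 2.5

Inverting demand: P = 32 − 2Q.
Competitive firms price at marginal cost: P = 22, giving Q = 5.
In a 3-firm Cournot equilibrium, symmetry and the first-order condition give q = (32 − 22)/(8) = 1.25. So Q = 3.75 and P = 24.5.
Change in price: 24.5 − 22 = 2.5.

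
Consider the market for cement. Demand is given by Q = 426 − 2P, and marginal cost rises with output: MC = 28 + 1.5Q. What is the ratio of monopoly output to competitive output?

Q_m/Q_c = 0.8

Inverting demand: P = 213 − 0.5Q.
A monopolist chooses Q where MR = MC. MR = 213 − Q; setting this equal to 28 + 1.5Q gives Q = 74 and P = 176.
Under competition P = MC: 213 − 0.5Q = 28 + 1.5Q ⇒ Q = 92.5, P = 166.75.
Ratio Q_m/Q_c = 74/92.5 = 0.8.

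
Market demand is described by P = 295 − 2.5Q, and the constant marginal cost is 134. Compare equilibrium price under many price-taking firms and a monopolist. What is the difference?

Under competition P = MC = 134, so Q = (295 − 134)/2.5 = 64.4.
Monopoly sets MR = MC: 295 − 5Q = 134 ⇒ Q = 32.2, P = 295 − 2.5·32.2 = 214.5.
Change in equilibrium price: 214.5 − 134 = 80.5.

P rises by 80.5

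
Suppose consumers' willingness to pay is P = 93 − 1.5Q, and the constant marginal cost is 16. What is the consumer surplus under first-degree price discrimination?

With perfect price discrimination, output is the efficient level Q = 154/3 (where demand meets MC), but every buyer pays their willingness to pay: CS = 0 and PS = total surplus.
CS = 0.

CS = 0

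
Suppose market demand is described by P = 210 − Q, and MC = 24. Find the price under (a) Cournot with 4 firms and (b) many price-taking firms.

Cournot: P = 61.2; Competition: P = 24

With 4 symmetric Cournot firms, each firm's FOC gives 210 − 5q = 24, so q = 37.2, Q = 4·37.2 = 148.8, and P = 61.2.
Competitive firms price at marginal cost: P = 24, giving Q = 186.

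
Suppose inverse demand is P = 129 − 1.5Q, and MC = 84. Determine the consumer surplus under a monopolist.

CS = 168.75

A monopolist chooses Q where MR = MC. MR = 129 − 3Q; setting this equal to 84 gives Q = 15 and P = 106.5.
CS = ½·(129 − 106.5)·15 = 168.75.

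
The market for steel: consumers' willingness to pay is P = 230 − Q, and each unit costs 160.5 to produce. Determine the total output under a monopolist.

The monopolist equates marginal revenue to marginal cost: 230 − 2Q = 160.5, so Q = 34.75. From demand, P = 195.25.

Q = 34.75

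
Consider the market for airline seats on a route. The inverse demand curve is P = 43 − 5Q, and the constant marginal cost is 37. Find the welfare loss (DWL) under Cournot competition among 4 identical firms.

DWL = 0.144

Perfect competition: P = MC = 37, so 43 − 5Q = 37 and Q = 1.2.
With 4 symmetric Cournot firms, each firm's FOC gives 43 − 25q = 37, so q = 0.24, Q = 4·0.24 = 0.96, and P = 38.2.
DWL is the triangle between Q = 0.96 and Q = 1.2: ½·(1.2 − 0.96)·(38.2 − 37) = 0.144.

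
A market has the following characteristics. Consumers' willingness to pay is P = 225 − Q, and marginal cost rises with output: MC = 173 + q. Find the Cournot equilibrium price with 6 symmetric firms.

With 6 symmetric Cournot firms, each firm's FOC gives 225 − 7q = 173 + q, so q = 6.5, Q = 6·6.5 = 39, and P = 186.

P = 186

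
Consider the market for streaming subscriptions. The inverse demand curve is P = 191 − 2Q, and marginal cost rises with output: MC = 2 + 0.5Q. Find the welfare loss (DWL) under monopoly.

Competitive equilibrium sets price equal to marginal cost: 191 − 2Q = 2 + 0.5Q, so Q = 75.6 and P = 39.8.
Monopoly sets MR = MC: 191 − 4Q = 2 + 0.5Q ⇒ Q = 42, P = 191 − 2·42 = 107.
CS = ½·(191 − 39.8)·75.6 = 5715.36; PS = (39.8·75.6 − 2·75.6 − ½·0.5·75.6²) = 1428.84; TS = 7144.2.
CS = ½·(191 − 107)·42 = 1764; PS = (107·42 − 2·42 − ½·0.5·42²) = 3969; TS = 5733.
DWL = 7144.2 − 5733 = 1411.2.

DWL = 1411.2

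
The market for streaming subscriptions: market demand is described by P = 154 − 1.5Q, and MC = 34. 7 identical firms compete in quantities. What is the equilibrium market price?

With 7 symmetric Cournot firms, each firm's FOC gives 154 − 12q = 34, so q = 10, Q = 7·10 = 70, and P = 49.

P = 49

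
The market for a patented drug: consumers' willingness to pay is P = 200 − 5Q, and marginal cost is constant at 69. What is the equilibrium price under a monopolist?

Monopoly sets MR = MC: 200 − 10Q = 69 ⇒ Q = 13.1, P = 200 − 5·13.1 = 134.5.

P = 134.5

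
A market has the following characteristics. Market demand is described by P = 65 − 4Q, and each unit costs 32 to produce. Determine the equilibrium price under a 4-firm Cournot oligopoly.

P = 38.6

With 4 symmetric Cournot firms, each firm's FOC gives 65 − 20q = 32, so q = 1.65, Q = 4·1.65 = 6.6, and P = 38.6.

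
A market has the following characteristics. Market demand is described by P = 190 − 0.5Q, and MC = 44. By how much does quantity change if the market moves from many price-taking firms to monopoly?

Q falls by 146

Competitive firms price at marginal cost: P = 44, giving Q = 292.
Monopoly sets MR = MC: 190 − Q = 44 ⇒ Q = 146, P = 190 − 0.5·146 = 117.
Change in quantity: 146 − 292 = −146.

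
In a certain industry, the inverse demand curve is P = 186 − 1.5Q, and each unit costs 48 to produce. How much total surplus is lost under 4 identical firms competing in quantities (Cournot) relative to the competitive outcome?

Competitive firms price at marginal cost: P = 48, giving Q = 92.
Cournot with 4 identical firms: the symmetric best-response condition is 186 − 7.5q = 48. Each firm produces q = 18.4, total output Q = 73.6, price P = 75.6.
DWL is the triangle between Q = 73.6 and Q = 92: ½·(92 − 73.6)·(75.6 − 48) = 253.92.

DWL = 253.92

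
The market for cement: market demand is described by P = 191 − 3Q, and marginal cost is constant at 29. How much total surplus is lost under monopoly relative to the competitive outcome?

Competitive firms price at marginal cost: P = 29, giving Q = 54.
Monopoly sets MR = MC: 191 − 6Q = 29 ⇒ Q = 27, P = 191 − 3·27 = 110.
DWL is the triangle between Q = 27 and Q = 54: ½·(54 − 27)·(110 − 29) = 1093.5.

DWL = 1093.5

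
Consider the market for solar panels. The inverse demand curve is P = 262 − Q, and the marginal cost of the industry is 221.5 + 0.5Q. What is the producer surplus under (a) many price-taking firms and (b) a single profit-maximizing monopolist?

Under competition P = MC: 262 − Q = 221.5 + 0.5Q ⇒ Q = 27, P = 235.
PS = P·Q − VC(Q) = 235·27 − (221.5·27 + ½·0.5·27²) = 182.25.
A monopolist chooses Q where MR = MC. MR = 262 − 2Q; setting this equal to 221.5 + 0.5Q gives Q = 16.2 and P = 245.8.
PS = P·Q − VC(Q) = 245.8·16.2 − (221.5·16.2 + ½·0.5·16.2²) = 328.05.

Competition: PS = 182.25; Monopoly: PS = 328.05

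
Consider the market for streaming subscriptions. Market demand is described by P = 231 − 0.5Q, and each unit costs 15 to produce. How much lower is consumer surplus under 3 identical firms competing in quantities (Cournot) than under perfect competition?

Under competition P = MC = 15, so Q = (231 − 15)/0.5 = 432.
CS = ½·(231 − 15)·432 = 46656.
With 3 symmetric Cournot firms, each firm's FOC gives 231 − 2q = 15, so q = 108, Q = 3·108 = 324, and P = 69.
CS = ½·(231 − 69)·324 = 26244.
Change in consumer surplus: 26244 − 46656 = −20412.

CS falls by 20412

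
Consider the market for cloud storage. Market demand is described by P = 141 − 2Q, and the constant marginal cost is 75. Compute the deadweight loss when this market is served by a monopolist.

Under competition P = MC = 75, so Q = (141 − 75)/2 = 33.
Monopoly sets MR = MC: 141 − 4Q = 75 ⇒ Q = 16.5, P = 141 − 2·16.5 = 108.
DWL is the triangle between Q = 16.5 and Q = 33: ½·(33 − 16.5)·(108 − 75) = 272.25.

DWL = 272.25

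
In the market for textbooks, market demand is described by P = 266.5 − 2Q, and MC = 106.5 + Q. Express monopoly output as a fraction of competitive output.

Q_m/Q_c = 0.6

A monopolist chooses Q where MR = MC. MR = 266.5 − 4Q; setting this equal to 106.5 + Q gives Q = 32 and P = 202.5.
Under competition P = MC: 266.5 − 2Q = 106.5 + Q ⇒ Q = 160/3, P = 959/6.
Ratio Q_m/Q_c = 32/(160/3) = 0.6.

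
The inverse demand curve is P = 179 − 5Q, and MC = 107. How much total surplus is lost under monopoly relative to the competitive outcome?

DWL = 129.6

Perfect competition: P = MC = 107, so 179 − 5Q = 107 and Q = 14.4.
A monopolist chooses Q where MR = MC. MR = 179 − 10Q; setting this equal to 107 gives Q = 7.2 and P = 143.
DWL is the triangle between Q = 7.2 and Q = 14.4: ½·(14.4 − 7.2)·(143 − 107) = 129.6.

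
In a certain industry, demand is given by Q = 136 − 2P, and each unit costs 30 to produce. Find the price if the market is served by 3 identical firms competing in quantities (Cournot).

P = 39.5

Inverting demand: P = 68 − 0.5Q.
In a 3-firm Cournot equilibrium, symmetry and the first-order condition give q = (68 − 30)/(2) = 19. So Q = 57 and P = 39.5.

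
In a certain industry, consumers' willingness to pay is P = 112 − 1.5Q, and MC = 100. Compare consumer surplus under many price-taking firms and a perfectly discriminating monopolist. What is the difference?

Consumer surplus falls by 48

Perfect competition: P = MC = 100, so 112 − 1.5Q = 100 and Q = 8.
CS = ½·(112 − 100)·8 = 48.
Under first-degree price discrimination the firm charges each unit its demand price and produces up to where P = MC, i.e. Q = 8. Consumer surplus is zero; producer surplus equals total surplus.
CS = 0.
Change in consumer surplus: 0 − 48 = −48.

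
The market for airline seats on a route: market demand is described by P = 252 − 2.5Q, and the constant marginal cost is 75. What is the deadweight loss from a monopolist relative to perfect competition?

Perfect competition: P = MC = 75, so 252 − 2.5Q = 75 and Q = 70.8.
Monopoly sets MR = MC: 252 − 5Q = 75 ⇒ Q = 35.4, P = 252 − 2.5·35.4 = 163.5.
DWL is the triangle between Q = 35.4 and Q = 70.8: ½·(70.8 − 35.4)·(163.5 − 75) = 1566.45.

DWL = 1566.45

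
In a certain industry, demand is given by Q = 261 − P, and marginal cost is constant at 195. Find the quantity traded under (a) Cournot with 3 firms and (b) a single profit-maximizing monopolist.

Cournot: Q = 49.5; Monopoly: Q = 33

Inverting demand: P = 261 − Q.
In a 3-firm Cournot equilibrium, symmetry and the first-order condition give q = (261 − 195)/(4) = 16.5. So Q = 49.5 and P = 211.5.
The monopolist equates marginal revenue to marginal cost: 261 − 2Q = 195, so Q = 33. From demand, P = 228.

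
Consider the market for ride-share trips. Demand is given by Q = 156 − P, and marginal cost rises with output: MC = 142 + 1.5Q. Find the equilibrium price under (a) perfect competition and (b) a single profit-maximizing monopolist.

Inverting demand: P = 156 − Q.
Under competition P = MC: 156 − Q = 142 + 1.5Q ⇒ Q = 5.6, P = 150.4.
Monopoly sets MR = MC: 156 − 2Q = 142 + 1.5Q ⇒ Q = 4, P = 156 − 4 = 152.

Competition: P = 150.4; Monopoly: P = 152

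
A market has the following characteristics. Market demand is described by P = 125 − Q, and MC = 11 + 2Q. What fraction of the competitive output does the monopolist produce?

Q_m/Q_c = 0.75

The monopolist equates marginal revenue to marginal cost: 125 − 2Q = 11 + 2Q, so Q = 28.5. From demand, P = 96.5.
Competitive equilibrium sets price equal to marginal cost: 125 − Q = 11 + 2Q, so Q = 38 and P = 87.
Ratio Q_m/Q_c = 28.5/38 = 0.75.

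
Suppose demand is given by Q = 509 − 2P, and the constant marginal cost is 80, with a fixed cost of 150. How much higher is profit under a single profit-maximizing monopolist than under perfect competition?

Profit rises by 15225.125

Inverting demand: P = 254.5 − 0.5Q.
Perfect competition: P = MC = 80, so 254.5 − 0.5Q = 80 and Q = 349.
Profit = (80 − 80)·349 − 150 = −150.
Monopoly sets MR = MC: 254.5 − Q = 80 ⇒ Q = 174.5, P = 254.5 − 0.5·174.5 = 167.25.
Profit = (167.25 − 80)·174.5 − 150 = 15075.125.
Change in profit: 15075.125 − −150 = 15225.125.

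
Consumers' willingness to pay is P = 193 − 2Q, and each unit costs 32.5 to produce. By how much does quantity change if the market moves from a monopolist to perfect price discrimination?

A monopolist chooses Q where MR = MC. MR = 193 − 4Q; setting this equal to 32.5 gives Q = 40.125 and P = 112.75.
A perfectly discriminating monopolist sells every unit with P(Q) ≥ MC(Q), so output equals the competitive quantity Q = 80.25. Each buyer pays their reservation price, so CS = 0 and the firm captures all surplus.
Change in quantity: 80.25 − 40.125 = 40.125.

Quantity rises by 40.125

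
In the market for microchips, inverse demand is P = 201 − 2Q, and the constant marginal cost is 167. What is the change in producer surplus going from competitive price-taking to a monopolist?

Producer surplus rises by 144.5

Competitive firms price at marginal cost: P = 167, giving Q = 17.
PS = (167 − 167)·17 = 0.
The monopolist equates marginal revenue to marginal cost: 201 − 4Q = 167, so Q = 8.5. From demand, P = 184.
PS = (184 − 167)·8.5 = 144.5.
Change in producer surplus: 144.5 − 0 = 144.5.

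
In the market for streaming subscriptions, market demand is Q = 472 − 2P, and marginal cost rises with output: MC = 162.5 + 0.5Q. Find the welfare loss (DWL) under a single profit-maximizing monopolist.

DWL = 300.125

Inverting demand: P = 236 − 0.5Q.
Competitive equilibrium sets price equal to marginal cost: 236 − 0.5Q = 162.5 + 0.5Q, so Q = 73.5 and P = 199.25.
Monopoly sets MR = MC: 236 − Q = 162.5 + 0.5Q ⇒ Q = 49, P = 236 − 0.5·49 = 211.5.
CS = ½·(236 − 199.25)·73.5 = 21609/16; PS = (199.25·73.5 − 162.5·73.5 − ½·0.5·73.5²) = 21609/16; TS = 2701.125.
CS = ½·(236 − 211.5)·49 = 600.25; PS = (211.5·49 − 162.5·49 − ½·0.5·49²) = 1800.75; TS = 2401.
DWL = 2701.125 − 2401 = 300.125.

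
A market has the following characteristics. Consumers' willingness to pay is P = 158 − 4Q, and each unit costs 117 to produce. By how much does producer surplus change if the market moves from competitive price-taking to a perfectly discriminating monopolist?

Perfect competition: P = MC = 117, so 158 − 4Q = 117 and Q = 10.25.
PS = (117 − 117)·10.25 = 0.
Under first-degree price discrimination the firm charges each unit its demand price and produces up to where P = MC, i.e. Q = 10.25. Consumer surplus is zero; producer surplus equals total surplus.
PS = ½·(158 − 117)·10.25 = 210.125.
Change in producer surplus: 210.125 − 0 = 210.125.

Producer surplus rises by 210.125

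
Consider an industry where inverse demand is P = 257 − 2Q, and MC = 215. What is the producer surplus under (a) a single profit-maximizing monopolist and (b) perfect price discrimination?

Monopoly: PS = 220.5; Perfect PD: PS = 441

Monopoly sets MR = MC: 257 − 4Q = 215 ⇒ Q = 10.5, P = 257 − 2·10.5 = 236.
PS = (236 − 215)·10.5 = 220.5.
A perfectly discriminating monopolist sells every unit with P(Q) ≥ MC(Q), so output equals the competitive quantity Q = 21. Each buyer pays their reservation price, so CS = 0 and the firm captures all surplus.
PS = ½·(257 − 215)·21 = 441.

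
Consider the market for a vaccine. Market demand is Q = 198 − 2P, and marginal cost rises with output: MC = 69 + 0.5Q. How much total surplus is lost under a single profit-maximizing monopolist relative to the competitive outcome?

Inverting demand: P = 99 − 0.5Q.
Under competition P = MC: 99 − 0.5Q = 69 + 0.5Q ⇒ Q = 30, P = 84.
A monopolist chooses Q where MR = MC. MR = 99 − Q; setting this equal to 69 + 0.5Q gives Q = 20 and P = 89.
CS = ½·(99 − 84)·30 = 225; PS = (84·30 − 69·30 − ½·0.5·30²) = 225; TS = 450.
CS = ½·(99 − 89)·20 = 100; PS = (89·20 − 69·20 − ½·0.5·20²) = 300; TS = 400.
DWL = 450 − 400 = 50.

DWL = 50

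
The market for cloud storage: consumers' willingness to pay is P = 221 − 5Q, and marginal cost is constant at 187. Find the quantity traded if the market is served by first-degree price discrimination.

Q = 6.8

Under first-degree price discrimination the firm charges each unit its demand price and produces up to where P = MC, i.e. Q = 6.8. Consumer surplus is zero; producer surplus equals total surplus.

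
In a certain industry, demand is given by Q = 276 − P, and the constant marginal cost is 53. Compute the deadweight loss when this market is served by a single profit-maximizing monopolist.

DWL = 6216.125

Inverting demand: P = 276 − Q.
Competitive firms price at marginal cost: P = 53, giving Q = 223.
Monopoly sets MR = MC: 276 − 2Q = 53 ⇒ Q = 111.5, P = 276 − 111.5 = 164.5.
DWL is the triangle between Q = 111.5 and Q = 223: ½·(223 − 111.5)·(164.5 − 53) = 6216.125.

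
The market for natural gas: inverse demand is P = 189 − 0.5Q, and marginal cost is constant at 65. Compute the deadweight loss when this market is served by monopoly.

Under competition P = MC = 65, so Q = (189 − 65)/0.5 = 248.
Monopoly sets MR = MC: 189 − Q = 65 ⇒ Q = 124, P = 189 − 0.5·124 = 127.
DWL is the triangle between Q = 124 and Q = 248: ½·(248 − 124)·(127 − 65) = 3844.

DWL = 3844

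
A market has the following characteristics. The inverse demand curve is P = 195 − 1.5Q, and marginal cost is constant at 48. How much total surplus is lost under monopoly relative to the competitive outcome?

Perfect competition: P = MC = 48, so 195 − 1.5Q = 48 and Q = 98.
A monopolist chooses Q where MR = MC. MR = 195 − 3Q; setting this equal to 48 gives Q = 49 and P = 121.5.
DWL is the triangle between Q = 49 and Q = 98: ½·(98 − 49)·(121.5 − 48) = 1800.75.

DWL = 1800.75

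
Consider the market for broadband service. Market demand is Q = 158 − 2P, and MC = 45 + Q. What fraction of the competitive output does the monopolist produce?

Inverting demand: P = 79 − 0.5Q.
A monopolist chooses Q where MR = MC. MR = 79 − Q; setting this equal to 45 + Q gives Q = 17 and P = 70.5.
Competitive equilibrium sets price equal to marginal cost: 79 − 0.5Q = 45 + Q, so Q = 68/3 and P = 203/3.
Ratio Q_m/Q_c = 17/(68/3) = 0.75.

Q_m/Q_c = 0.75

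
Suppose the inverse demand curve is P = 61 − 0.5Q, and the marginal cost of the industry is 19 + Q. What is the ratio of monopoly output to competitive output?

Q_m/Q_c = 0.75

Monopoly sets MR = MC: 61 − Q = 19 + Q ⇒ Q = 21, P = 61 − 0.5·21 = 50.5.
Competitive equilibrium sets price equal to marginal cost: 61 − 0.5Q = 19 + Q, so Q = 28 and P = 47.
Ratio Q_m/Q_c = 21/28 = 0.75.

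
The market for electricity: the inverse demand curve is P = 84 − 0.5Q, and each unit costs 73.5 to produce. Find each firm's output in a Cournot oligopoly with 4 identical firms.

Cournot with 4 identical firms: the symmetric best-response condition is 84 − 2.5q = 73.5. Each firm produces q = 4.2, total output Q = 16.8, price P = 75.6.

q_i = 4.2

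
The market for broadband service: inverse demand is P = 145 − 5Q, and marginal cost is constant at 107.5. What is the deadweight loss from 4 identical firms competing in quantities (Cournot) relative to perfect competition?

Under competition P = MC = 107.5, so Q = (145 − 107.5)/5 = 7.5.
Cournot with 4 identical firms: the symmetric best-response condition is 145 − 25q = 107.5. Each firm produces q = 1.5, total output Q = 6, price P = 115.
DWL is the triangle between Q = 6 and Q = 7.5: ½·(7.5 − 6)·(115 − 107.5) = 5.625.

DWL = 5.625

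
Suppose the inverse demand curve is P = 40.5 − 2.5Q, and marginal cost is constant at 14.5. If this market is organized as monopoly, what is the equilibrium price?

P = 27.5

A monopolist chooses Q where MR = MC. MR = 40.5 − 5Q; setting this equal to 14.5 gives Q = 5.2 and P = 27.5.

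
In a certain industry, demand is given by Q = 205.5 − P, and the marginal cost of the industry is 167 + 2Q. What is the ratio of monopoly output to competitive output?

Q_m/Q_c = 0.75

Inverting demand: P = 205.5 − Q.
The monopolist equates marginal revenue to marginal cost: 205.5 − 2Q = 167 + 2Q, so Q = 9.625. From demand, P = 195.875.
Under competition P = MC: 205.5 − Q = 167 + 2Q ⇒ Q = 77/6, P = 578/3.
Ratio Q_m/Q_c = 9.625/(77/6) = 0.75.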